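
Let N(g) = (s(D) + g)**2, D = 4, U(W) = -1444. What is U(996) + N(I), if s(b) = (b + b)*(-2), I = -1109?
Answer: 1264181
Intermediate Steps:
s(b) = -4*b (s(b) = (2*b)*(-2) = -4*b)
N(g) = (-16 + g)**2 (N(g) = (-4*4 + g)**2 = (-16 + g)**2)
U(996) + N(I) = -1444 + (-16 - 1109)**2 = -1444 + (-1125)**2 = -1444 + 1265625 = 1264181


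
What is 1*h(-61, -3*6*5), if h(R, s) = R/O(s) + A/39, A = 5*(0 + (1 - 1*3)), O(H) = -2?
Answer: 2359/78 ≈ 30.244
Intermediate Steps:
A = -10 (A = 5*(0 + (1 - 3)) = 5*(0 - 2) = 5*(-2) = -10)
h(R, s) = -10/39 - R/2 (h(R, s) = R/(-2) - 10/39 = R*(-1/2) - 10*1/39 = -R/2 - 10/39 = -10/39 - R/2)
1*h(-61, -3*6*5) = 1*(-10/39 - 1/2*(-61)) = 1*(-10/39 + 61/2) = 1*(2359/78) = 2359/78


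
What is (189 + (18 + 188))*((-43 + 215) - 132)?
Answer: 15800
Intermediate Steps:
(189 + (18 + 188))*((-43 + 215) - 132) = (189 + 206)*(172 - 132) = 395*40 = 15800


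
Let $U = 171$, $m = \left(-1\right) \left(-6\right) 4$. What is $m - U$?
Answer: $-147$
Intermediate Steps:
$m = 24$ ($m = 6 \cdot 4 = 24$)
$m - U = 24 - 171 = -147$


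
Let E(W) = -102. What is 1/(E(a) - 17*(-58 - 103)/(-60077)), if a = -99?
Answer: -60077/6130591 ≈ -0.0097995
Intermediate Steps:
1/(E(a) - 17*(-58 - 103)/(-60077)) = 1/(-102 - 17*(-58 - 103)/(-60077)) = 1/(-102 - 17*(-161)*(-1/60077)) = 1/(-102 + 2737*(-1/60077)) = 1/(-102 - 2737/60077) = 1/(-6130591/60077) = -60077/6130591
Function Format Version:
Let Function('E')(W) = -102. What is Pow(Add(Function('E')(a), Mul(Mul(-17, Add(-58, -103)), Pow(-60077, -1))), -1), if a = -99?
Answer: Rational(-60077, 6130591) ≈ -0.0097995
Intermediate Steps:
Pow(Add(Function('E')(a), Mul(Mul(-17, Add(-58, -103)), Pow(-60077, -1))), -1) = Pow(Add(-102, Mul(Mul(-17, Add(-58, -103)), Pow(-60077, -1))), -1) = Pow(Add(-102, Mul(Mul(-17, -161), Rational(-1, 60077))), -1) = Pow(Add(-102, Mul(2737, Rational(-1, 60077))), -1) = Pow(Add(-102, Rational(-2737, 60077)), -1) = Pow(Rational(-6130591, 60077), -1) = Rational(-60077, 6130591)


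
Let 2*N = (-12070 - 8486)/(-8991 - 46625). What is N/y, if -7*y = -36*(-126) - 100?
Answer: -35973/123356288 ≈ -0.00029162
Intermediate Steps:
N = 5139/27808 (N = ((-12070 - 8486)/(-8991 - 46625))/2 = (-20556/(-55616))/2 = (-20556*(-1/55616))/2 = (½)*(5139/13904) = 5139/27808 ≈ 0.18480)
y = -4436/7 (y = -(-36*(-126) - 100)/7 = -(4536 - 100)/7 = -⅐*4436 = -4436/7 ≈ -633.71)
N/y = 5139/(27808*(-4436/7)) = (5139/27808)*(-7/4436) = -35973/123356288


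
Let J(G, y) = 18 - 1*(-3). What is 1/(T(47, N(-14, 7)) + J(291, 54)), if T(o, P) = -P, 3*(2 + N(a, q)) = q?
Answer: 3/62 ≈ 0.048387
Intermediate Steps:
N(a, q) = -2 + q/3
J(G, y) = 21 (J(G, y) = 18 + 3 = 21)
1/(T(47, N(-14, 7)) + J(291, 54)) = 1/(-(-2 + (⅓)*7) + 21) = 1/(-(-2 + 7/3) + 21) = 1/(-1*⅓ + 21) = 1/(-⅓ + 21) = 1/(62/3) = 3/62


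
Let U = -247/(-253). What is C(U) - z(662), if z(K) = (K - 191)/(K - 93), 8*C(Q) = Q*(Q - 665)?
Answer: -11926064413/145684484 ≈ -81.862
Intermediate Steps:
U = 247/253 (U = -247*(-1/253) = 247/253 ≈ 0.97628)
C(Q) = Q*(-665 + Q)/8 (C(Q) = (Q*(Q - 665))/8 = (Q*(-665 + Q))/8 = Q*(-665 + Q)/8)
z(K) = (-191 + K)/(-93 + K)
C(U) - z(662) = (1/8)*(247/253)*(-665 + 247/253) - (-191 + 662)/(-93 + 662) = (1/8)*(247/253)*(-167998/253) - 471/569 = -20747753/256036 - 471/569 = -11926064413/145684484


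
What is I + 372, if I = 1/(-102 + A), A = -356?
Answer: 170375/458 ≈ 372.00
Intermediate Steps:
I = -1/458 (I = 1/(-102 - 356) = 1/(-458) = -1/458 ≈ -0.0021834)
I + 372 = -1/458 + 372 = 170375/458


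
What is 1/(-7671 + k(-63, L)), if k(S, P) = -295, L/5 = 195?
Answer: -1/7966 ≈ -0.00012553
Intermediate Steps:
L = 975 (L = 5*195 = 975)
1/(-7671 + k(-63, L)) = 1/(-7671 - 295) = 1/(-7966) = -1/7966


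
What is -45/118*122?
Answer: -2745/59 ≈ -46.525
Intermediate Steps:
-45/118*122 = -2745/59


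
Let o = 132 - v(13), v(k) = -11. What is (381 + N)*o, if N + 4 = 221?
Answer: 85514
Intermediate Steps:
N = 217 (N = -4 + 221 = 217)
o = 143 (o = 132 - 1*(-11) = 132 + 11 = 143)
(381 + N)*o = (381 + 217)*143 = 598*143 = 85514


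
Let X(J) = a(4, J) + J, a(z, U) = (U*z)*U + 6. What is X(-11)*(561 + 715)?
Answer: 611204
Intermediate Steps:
a(z, U) = 6 + z*U² (a(z, U) = z*U² + 6 = 6 + z*U²)
X(J) = 6 + J + 4*J² (X(J) = (6 + 4*J²) + J = 6 + J + 4*J²)
X(-11)*(561 + 715) = (6 - 11 + 4*(-11)²)*(561 + 715) = (6 - 11 + 4*121)*1276 = (6 - 11 + 484)*1276 = 479*1276 = 611204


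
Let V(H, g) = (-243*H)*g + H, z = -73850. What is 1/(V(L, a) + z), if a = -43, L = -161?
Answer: -1/1756300 ≈ -5.6938e-7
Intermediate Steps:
V(H, g) = H - 243*H*g (V(H, g) = -243*H*g + H = H - 243*H*g)
1/(V(L, a) + z) = 1/(-161*(1 - 243*(-43)) - 73850) = 1/(-161*(1 + 10449) - 73850) = 1/(-161*10450 - 73850) = 1/(-1682450 - 73850) = 1/(-1756300) = -1/1756300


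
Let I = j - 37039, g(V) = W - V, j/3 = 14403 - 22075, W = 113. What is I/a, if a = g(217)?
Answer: 60055/104 ≈ 577.45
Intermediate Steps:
j = -23016 (j = 3*(14403 - 22075) = 3*(-7672) = -23016)
g(V) = 113 - V
I = -60055 (I = -23016 - 37039 = -60055)
a = -104 (a = 113 - 1*217 = 113 - 217 = -104)
I/a = -60055/(-104) = -60055*(-1/104) = 60055/104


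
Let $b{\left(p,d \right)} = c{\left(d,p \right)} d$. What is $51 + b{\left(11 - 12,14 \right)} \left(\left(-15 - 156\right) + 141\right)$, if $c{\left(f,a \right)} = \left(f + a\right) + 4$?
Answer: $-7089$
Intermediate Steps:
$c{\left(f,a \right)} = 4 + a + f$ ($c{\left(f,a \right)} = \left(a + f\right) + 4 = 4 + a + f$)
$b{\left(p,d \right)} = d \left(4 + d + p\right)$ ($b{\left(p,d \right)} = \left(4 + p + d\right) d = \left(4 + d + p\right) d = d \left(4 + d + p\right)$)
$51 + b{\left(11 - 12,14 \right)} \left(\left(-15 - 156\right) + 141\right) = 51 + 14 \left(4 + 14 + \left(11 - 12\right)\right) \left(\left(-15 - 156\right) + 141\right) = 51 + 14 \left(4 + 14 + \left(11 - 12\right)\right) \left(-171 + 141\right) = 51 + 14 \left(4 + 14 - 1\right) \left(-30\right) = 51 + 14 \cdot 17 \left(-30\right) = 51 + 238 \left(-30\right) = 51 - 7140 = -7089$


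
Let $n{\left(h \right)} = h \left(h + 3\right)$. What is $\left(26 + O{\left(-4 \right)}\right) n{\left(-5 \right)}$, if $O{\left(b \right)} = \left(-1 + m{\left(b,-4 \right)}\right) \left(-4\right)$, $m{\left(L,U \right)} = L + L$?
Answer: $620$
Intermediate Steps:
$m{\left(L,U \right)} = 2 L$
$n{\left(h \right)} = h \left(3 + h\right)$
$O{\left(b \right)} = 4 - 8 b$ ($O{\left(b \right)} = \left(-1 + 2 b\right) \left(-4\right) = 4 - 8 b$)
$\left(26 + O{\left(-4 \right)}\right) n{\left(-5 \right)} = \left(26 + \left(4 - -32\right)\right) \left(- 5 \left(3 - 5\right)\right) = \left(26 + \left(4 + 32\right)\right) \left(\left(-5\right) \left(-2\right)\right) = \left(26 + 36\right) 10 = 62 \cdot 10 = 620$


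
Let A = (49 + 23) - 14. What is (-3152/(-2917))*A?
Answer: 182816/2917 ≈ 62.673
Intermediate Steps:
A = 58 (A = 72 - 14 = 58)
(-3152/(-2917))*A = -3152/(-2917)*58 = -3152*(-1/2917)*58 = (3152/2917)*58 = 182816/2917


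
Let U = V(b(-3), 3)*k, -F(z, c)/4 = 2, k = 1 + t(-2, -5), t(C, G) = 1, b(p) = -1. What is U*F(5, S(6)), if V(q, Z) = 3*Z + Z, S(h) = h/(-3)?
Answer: -192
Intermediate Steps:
S(h) = -h/3 (S(h) = h*(-1/3) = -h/3)
V(q, Z) = 4*Z
k = 2 (k = 1 + 1 = 2)
F(z, c) = -8 (F(z, c) = -4*2 = -8)
U = 24 (U = (4*3)*2 = 12*2 = 24)
U*F(5, S(6)) = 24*(-8) = -192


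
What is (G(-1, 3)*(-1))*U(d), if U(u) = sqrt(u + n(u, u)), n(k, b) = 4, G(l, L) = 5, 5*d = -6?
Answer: -sqrt(70) ≈ -8.3666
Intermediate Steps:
d = -6/5 (d = (1/5)*(-6) = -6/5 ≈ -1.2000)
U(u) = sqrt(4 + u) (U(u) = sqrt(u + 4) = sqrt(4 + u))
(G(-1, 3)*(-1))*U(d) = (5*(-1))*sqrt(4 - 6/5) = -sqrt(70)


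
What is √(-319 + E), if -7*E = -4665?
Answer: 8*√266/7 ≈ 18.639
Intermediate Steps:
E = 4665/7 (E = -⅐*(-4665) = 4665/7 ≈ 666.43)
√(-319 + E) = √(-319 + 4665/7) = √(2432/7) = 8*√266/7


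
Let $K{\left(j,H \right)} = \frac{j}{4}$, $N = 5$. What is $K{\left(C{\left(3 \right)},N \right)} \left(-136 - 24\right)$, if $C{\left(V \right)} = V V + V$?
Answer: $-480$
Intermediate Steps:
$C{\left(V \right)} = V + V^{2}$ ($C{\left(V \right)} = V^{2} + V = V + V^{2}$)
$K{\left(j,H \right)} = \frac{j}{4}$ ($K{\left(j,H \right)} = j \frac{1}{4} = \frac{j}{4}$)
$K{\left(C{\left(3 \right)},N \right)} \left(-136 - 24\right) = \frac{3 \left(1 + 3\right)}{4} \left(-136 - 24\right) = \frac{3 \cdot 4}{4} \left(-160\right) = \frac{1}{4} \cdot 12 \left(-160\right) = 3 \left(-160\right) = -480$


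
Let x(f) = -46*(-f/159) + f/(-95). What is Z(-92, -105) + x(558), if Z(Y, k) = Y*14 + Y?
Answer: -6165054/5035 ≈ -1224.4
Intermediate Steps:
x(f) = 4211*f/15105 (x(f) = -(-46)*f/159 + f*(-1/95) = 46*f/159 - f/95 = 4211*f/15105)
Z(Y, k) = 15*Y (Z(Y, k) = 14*Y + Y = 15*Y)
Z(-92, -105) + x(558) = 15*(-92) + (4211/15105)*558 = -1380 + 783246/5035 = -6165054/5035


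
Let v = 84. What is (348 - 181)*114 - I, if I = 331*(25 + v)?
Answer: -17041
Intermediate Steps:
I = 36079 (I = 331*(25 + 84) = 331*109 = 36079)
(348 - 181)*114 - I = (348 - 181)*114 - 1*36079 = 167*114 - 36079 = 19038 - 36079 = -17041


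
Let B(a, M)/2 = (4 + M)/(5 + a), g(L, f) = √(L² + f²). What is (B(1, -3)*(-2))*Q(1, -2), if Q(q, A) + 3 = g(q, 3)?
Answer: 2 - 2*√10/3 ≈ -0.10819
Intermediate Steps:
Q(q, A) = -3 + √(9 + q²) (Q(q, A) = -3 + √(q² + 3²) = -3 + √(q² + 9) = -3 + √(9 + q²))
B(a, M) = 2*(4 + M)/(5 + a) (B(a, M) = 2*((4 + M)/(5 + a)) = 2*(4 + M)/(5 + a))
(B(1, -3)*(-2))*Q(1, -2) = ((2*(4 - 3)/(5 + 1))*(-2))*(-3 + √(9 + 1²)) = ((2*1/6)*(-2))*(-3 + √(9 + 1)) = ((2*(⅙)*1)*(-2))*(-3 + √10) = ((⅓)*(-2))*(-3 + √10) = -2*(-3 + √10)/3 = 2 - 2*√10/3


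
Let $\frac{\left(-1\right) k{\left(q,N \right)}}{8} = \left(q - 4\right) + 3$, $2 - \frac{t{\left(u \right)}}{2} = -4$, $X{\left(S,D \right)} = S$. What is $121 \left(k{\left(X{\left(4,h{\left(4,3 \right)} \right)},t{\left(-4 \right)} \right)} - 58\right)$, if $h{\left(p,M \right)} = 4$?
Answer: $-9922$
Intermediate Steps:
$t{\left(u \right)} = 12$ ($t{\left(u \right)} = 4 - -8 = 4 + 8 = 12$)
$k{\left(q,N \right)} = 8 - 8 q$ ($k{\left(q,N \right)} = - 8 \left(\left(q - 4\right) + 3\right) = - 8 \left(\left(-4 + q\right) + 3\right) = - 8 \left(-1 + q\right) = 8 - 8 q$)
$121 \left(k{\left(X{\left(4,h{\left(4,3 \right)} \right)},t{\left(-4 \right)} \right)} - 58\right) = 121 \left(\left(8 - 32\right) - 58\right) = 121 \left(-24 - 58\right) = 121 \left(-82\right) = -9922$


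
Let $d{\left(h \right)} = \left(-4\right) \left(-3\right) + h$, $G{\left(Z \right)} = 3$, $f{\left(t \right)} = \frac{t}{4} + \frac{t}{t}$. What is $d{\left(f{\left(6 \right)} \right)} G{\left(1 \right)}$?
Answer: $\frac{87}{2} \approx 43.5$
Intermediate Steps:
$f{\left(t \right)} = 1 + \frac{t}{4}$ ($f{\left(t \right)} = t \frac{1}{4} + 1 = \frac{t}{4} + 1 = 1 + \frac{t}{4}$)
$d{\left(h \right)} = 12 + h$
$d{\left(f{\left(6 \right)} \right)} G{\left(1 \right)} = \left(12 + \left(1 + \frac{1}{4} \cdot 6\right)\right) 3 = \left(12 + \left(1 + \frac{3}{2}\right)\right) 3 = \left(12 + \frac{5}{2}\right) 3 = \frac{29}{2} \cdot 3 = \frac{87}{2}$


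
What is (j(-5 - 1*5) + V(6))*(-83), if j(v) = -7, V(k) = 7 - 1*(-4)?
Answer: -332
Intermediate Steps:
V(k) = 11 (V(k) = 7 + 4 = 11)
(j(-5 - 1*5) + V(6))*(-83) = (-7 + 11)*(-83) = 4*(-83) = -332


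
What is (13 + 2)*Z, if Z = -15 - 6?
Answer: -315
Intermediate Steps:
Z = -21
(13 + 2)*Z = (13 + 2)*(-21) = 15*(-21) = -315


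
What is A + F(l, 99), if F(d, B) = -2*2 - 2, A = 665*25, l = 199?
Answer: 16619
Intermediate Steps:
A = 16625
F(d, B) = -6 (F(d, B) = -4 - 2 = -6)
A + F(l, 99) = 16625 - 6 = 16619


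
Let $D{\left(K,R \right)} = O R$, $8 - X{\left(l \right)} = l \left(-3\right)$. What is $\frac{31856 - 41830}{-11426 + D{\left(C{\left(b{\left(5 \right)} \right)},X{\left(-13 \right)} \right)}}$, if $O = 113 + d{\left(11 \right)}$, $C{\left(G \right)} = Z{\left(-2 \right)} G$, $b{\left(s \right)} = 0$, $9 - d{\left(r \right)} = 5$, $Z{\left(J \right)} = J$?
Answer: $\frac{9974}{15053} \approx 0.66259$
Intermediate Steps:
$d{\left(r \right)} = 4$ ($d{\left(r \right)} = 9 - 5 = 4$)
$C{\left(G \right)} = - 2 G$
$O = 117$ ($O = 113 + 4 = 117$)
$X{\left(l \right)} = 8 + 3 l$ ($X{\left(l \right)} = 8 - l \left(-3\right) = 8 - - 3 l = 8 + 3 l$)
$D{\left(K,R \right)} = 117 R$
$\frac{31856 - 41830}{-11426 + D{\left(C{\left(b{\left(5 \right)} \right)},X{\left(-13 \right)} \right)}} = \frac{31856 - 41830}{-11426 + 117 \left(8 + 3 \left(-13\right)\right)} = - \frac{9974}{-11426 + 117 \left(8 - 39\right)} = - \frac{9974}{-11426 + 117 \left(-31\right)} = - \frac{9974}{-11426 - 3627} = - \frac{9974}{-15053} = \left(-9974\right) \left(- \frac{1}{15053}\right) = \frac{9974}{15053}$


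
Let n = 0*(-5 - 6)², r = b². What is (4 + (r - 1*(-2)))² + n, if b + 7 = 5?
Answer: 100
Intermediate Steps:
b = -2 (b = -7 + 5 = -2)
r = 4 (r = (-2)² = 4)
n = 0 (n = 0*(-11)² = 0*121 = 0)
(4 + (r - 1*(-2)))² + n = (4 + (4 - 1*(-2)))² + 0 = (4 + (4 + 2))² + 0 = (4 + 6)² + 0 = 10² + 0 = 100 + 0 = 100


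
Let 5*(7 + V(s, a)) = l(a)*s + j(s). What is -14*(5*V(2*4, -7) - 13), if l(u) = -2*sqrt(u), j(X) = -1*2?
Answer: 700 + 224*I*sqrt(7) ≈ 700.0 + 592.65*I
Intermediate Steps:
j(X) = -2
V(s, a) = -37/5 - 2*s*sqrt(a)/5 (V(s, a) = -7 + ((-2*sqrt(a))*s - 2)/5 = -7 + (-2*s*sqrt(a) - 2)/5 = -7 + (-2 - 2*s*sqrt(a))/5 = -7 + (-2/5 - 2*s*sqrt(a)/5) = -37/5 - 2*s*sqrt(a)/5)
-14*(5*V(2*4, -7) - 13) = -14*(5*(-37/5 - 2*2*4*sqrt(-7)/5) - 13) = -14*(5*(-37/5 - 2/5*8*I*sqrt(7)) - 13) = -14*(5*(-37/5 - 16*I*sqrt(7)/5) - 13) = -14*((-37 - 16*I*sqrt(7)) - 13) = -14*(-50 - 16*I*sqrt(7)) = 700 + 224*I*sqrt(7)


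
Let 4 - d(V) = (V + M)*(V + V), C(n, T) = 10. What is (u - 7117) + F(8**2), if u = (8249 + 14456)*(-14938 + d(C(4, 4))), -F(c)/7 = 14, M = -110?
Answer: -293673685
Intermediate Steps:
F(c) = -98 (F(c) = -7*14 = -98)
d(V) = 4 - 2*V*(-110 + V) (d(V) = 4 - (V - 110)*(V + V) = 4 - (-110 + V)*2*V = 4 - 2*V*(-110 + V))
u = -293666470 (u = (8249 + 14456)*(-14938 + (4 - 2*10**2 + 220*10)) = 22705*(-14938 + (4 - 2*100 + 2200)) = 22705*(-14938 + (4 - 200 + 2200)) = 22705*(-14938 + 2004) = 22705*(-12934) = -293666470)
(u - 7117) + F(8**2) = (-293666470 - 7117) - 98 = -293673587 - 98 = -293673685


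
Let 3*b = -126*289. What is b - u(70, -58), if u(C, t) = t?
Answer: -12080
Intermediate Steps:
b = -12138 (b = (-126*289)/3 = (1/3)*(-36414) = -12138)
b - u(70, -58) = -12138 - 1*(-58) = -12138 + 58 = -12080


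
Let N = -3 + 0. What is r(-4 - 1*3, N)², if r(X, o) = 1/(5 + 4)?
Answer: 1/81 ≈ 0.012346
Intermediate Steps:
N = -3
r(X, o) = ⅑ (r(X, o) = 1/9 = ⅑)
r(-4 - 1*3, N)² = (⅑)² = 1/81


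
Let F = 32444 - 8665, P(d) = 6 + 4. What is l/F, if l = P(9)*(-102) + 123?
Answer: -897/23779 ≈ -0.037722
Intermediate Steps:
P(d) = 10
F = 23779
l = -897 (l = 10*(-102) + 123 = -1020 + 123 = -897)
l/F = -897/23779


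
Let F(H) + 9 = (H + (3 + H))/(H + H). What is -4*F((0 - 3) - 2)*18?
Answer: 2988/5 ≈ 597.60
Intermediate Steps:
F(H) = -9 + (3 + 2*H)/(2*H) (F(H) = -9 + (H + (3 + H))/(H + H) = -9 + (3 + 2*H)/((2*H)) = -9 + (3 + 2*H)*(1/(2*H)) = -9 + (3 + 2*H)/(2*H))
-4*F((0 - 3) - 2)*18 = -4*(-8 + 3/(2*((0 - 3) - 2)))*18 = -4*(-8 + 3/(2*(-3 - 2)))*18 = -4*(-8 + (3/2)/(-5))*18 = -4*(-8 + (3/2)*(-⅕))*18 = -4*(-8 - 3/10)*18 = -4*(-83/10)*18 = (166/5)*18 = 2988/5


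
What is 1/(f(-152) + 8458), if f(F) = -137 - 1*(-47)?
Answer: 1/8368 ≈ 0.00011950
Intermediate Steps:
f(F) = -90 (f(F) = -137 + 47 = -90)
1/(f(-152) + 8458) = 1/(-90 + 8458) = 1/8368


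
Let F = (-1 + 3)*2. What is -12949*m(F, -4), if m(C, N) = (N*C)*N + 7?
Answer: -919379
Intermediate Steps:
F = 4 (F = 2*2 = 4)
m(C, N) = 7 + C*N² (m(C, N) = (C*N)*N + 7 = C*N² + 7 = 7 + C*N²)
-12949*m(F, -4) = -12949*(7 + 4*(-4)²) = -12949*(7 + 4*16) = -12949*(7 + 64) = -12949*71 = -919379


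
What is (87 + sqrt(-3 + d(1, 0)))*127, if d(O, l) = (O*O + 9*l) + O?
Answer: 11049 + 127*I ≈ 11049.0 + 127.0*I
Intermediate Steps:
d(O, l) = O + O**2 + 9*l (d(O, l) = (O**2 + 9*l) + O = O + O**2 + 9*l)
(87 + sqrt(-3 + d(1, 0)))*127 = (87 + sqrt(-3 + (1 + 1**2 + 9*0)))*127 = (87 + sqrt(-3 + (1 + 1 + 0)))*127 = (87 + sqrt(-3 + 2))*127 = (87 + sqrt(-1))*127 = (87 + I)*127 = 11049 + 127*I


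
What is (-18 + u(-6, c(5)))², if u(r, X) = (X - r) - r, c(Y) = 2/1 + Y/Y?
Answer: 9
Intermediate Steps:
c(Y) = 3 (c(Y) = 2*1 + 1 = 2 + 1 = 3)
u(r, X) = X - 2*r
(-18 + u(-6, c(5)))² = (-18 + (3 - 2*(-6)))² = (-18 + (3 + 12))² = (-18 + 15)² = (-3)² = 9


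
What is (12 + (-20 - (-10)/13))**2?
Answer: 8836/169 ≈ 52.284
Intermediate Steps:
(12 + (-20 - (-10)/13))**2 = (12 + (-20 - 1*(-10/13)))**2 = (12 + (-20 + 10/13))**2 = (12 - 250/13)**2 = (-94/13)**2 = 8836/169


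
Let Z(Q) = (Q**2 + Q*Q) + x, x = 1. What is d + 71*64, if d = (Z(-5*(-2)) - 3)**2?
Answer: 43748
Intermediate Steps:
Z(Q) = 1 + 2*Q**2 (Z(Q) = (Q**2 + Q*Q) + 1 = (Q**2 + Q**2) + 1 = 2*Q**2 + 1 = 1 + 2*Q**2)
d = 39204 (d = ((1 + 2*(-5*(-2))**2) - 3)**2 = ((1 + 2*10**2) - 3)**2 = ((1 + 2*100) - 3)**2 = ((1 + 200) - 3)**2 = (201 - 3)**2 = 198**2 = 39204)
d + 71*64 = 39204 + 71*64 = 39204 + 4544 = 43748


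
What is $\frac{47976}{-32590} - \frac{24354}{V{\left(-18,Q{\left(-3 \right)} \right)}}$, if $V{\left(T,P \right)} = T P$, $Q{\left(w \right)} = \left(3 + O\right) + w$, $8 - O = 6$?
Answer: $\frac{21999159}{32590} \approx 675.03$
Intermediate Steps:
$O = 2$ ($O = 8 - 6 = 2$)
$Q{\left(w \right)} = 5 + w$ ($Q{\left(w \right)} = \left(3 + 2\right) + w = 5 + w$)
$V{\left(T,P \right)} = P T$
$\frac{47976}{-32590} - \frac{24354}{V{\left(-18,Q{\left(-3 \right)} \right)}} = \frac{47976}{-32590} - \frac{24354}{\left(5 - 3\right) \left(-18\right)} = 47976 \left(- \frac{1}{32590}\right) - \frac{24354}{2 \left(-18\right)} = - \frac{23988}{16295} - \frac{24354}{-36} = - \frac{23988}{16295} - - \frac{1353}{2} = - \frac{23988}{16295} + \frac{1353}{2} = \frac{21999159}{32590}$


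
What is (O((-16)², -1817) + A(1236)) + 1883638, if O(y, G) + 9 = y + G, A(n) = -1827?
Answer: 1880241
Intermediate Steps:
O(y, G) = -9 + G + y (O(y, G) = -9 + (y + G) = -9 + (G + y) = -9 + G + y)
(O((-16)², -1817) + A(1236)) + 1883638 = ((-9 - 1817 + (-16)²) - 1827) + 1883638 = ((-9 - 1817 + 256) - 1827) + 1883638 = (-1570 - 1827) + 1883638 = -3397 + 1883638 = 1880241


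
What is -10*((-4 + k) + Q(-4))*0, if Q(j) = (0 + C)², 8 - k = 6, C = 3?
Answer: 0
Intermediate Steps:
k = 2 (k = 8 - 1*6 = 8 - 6 = 2)
Q(j) = 9 (Q(j) = (0 + 3)² = 3² = 9)
-10*((-4 + k) + Q(-4))*0 = -10*((-4 + 2) + 9)*0 = -10*(-2 + 9)*0 = -10*7*0 = -70*0 = 0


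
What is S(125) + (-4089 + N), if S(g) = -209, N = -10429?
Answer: -14727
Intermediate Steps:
S(125) + (-4089 + N) = -209 + (-4089 - 10429) = -209 - 14518 = -14727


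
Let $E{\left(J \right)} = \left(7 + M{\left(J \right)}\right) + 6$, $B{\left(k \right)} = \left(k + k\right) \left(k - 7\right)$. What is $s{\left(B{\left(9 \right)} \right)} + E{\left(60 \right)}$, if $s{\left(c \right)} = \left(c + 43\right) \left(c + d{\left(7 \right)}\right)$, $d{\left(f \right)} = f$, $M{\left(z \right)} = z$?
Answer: $3470$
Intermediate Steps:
$B{\left(k \right)} = 2 k \left(-7 + k\right)$
$E{\left(J \right)} = 13 + J$ ($E{\left(J \right)} = \left(7 + J\right) + 6 = 13 + J$)
$s{\left(c \right)} = \left(7 + c\right) \left(43 + c\right)$ ($s{\left(c \right)} = \left(c + 43\right) \left(c + 7\right) = \left(43 + c\right) \left(7 + c\right) = \left(7 + c\right) \left(43 + c\right)$)
$s{\left(B{\left(9 \right)} \right)} + E{\left(60 \right)} = \left(301 + \left(2 \cdot 9 \left(-7 + 9\right)\right)^{2} + 50 \cdot 2 \cdot 9 \left(-7 + 9\right)\right) + \left(13 + 60\right) = \left(301 + \left(2 \cdot 9 \cdot 2\right)^{2} + 50 \cdot 2 \cdot 9 \cdot 2\right) + 73 = \left(301 + 36^{2} + 50 \cdot 36\right) + 73 = \left(301 + 1296 + 1800\right) + 73 = 3397 + 73 = 3470$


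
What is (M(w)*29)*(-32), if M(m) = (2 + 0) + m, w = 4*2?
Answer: -9280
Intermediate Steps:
w = 8
M(m) = 2 + m
(M(w)*29)*(-32) = ((2 + 8)*29)*(-32) = (10*29)*(-32) = 290*(-32) = -9280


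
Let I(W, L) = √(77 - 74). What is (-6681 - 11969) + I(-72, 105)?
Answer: -18650 + √3 ≈ -18648.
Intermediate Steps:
I(W, L) = √3
(-6681 - 11969) + I(-72, 105) = (-6681 - 11969) + √3 = -18650 + √3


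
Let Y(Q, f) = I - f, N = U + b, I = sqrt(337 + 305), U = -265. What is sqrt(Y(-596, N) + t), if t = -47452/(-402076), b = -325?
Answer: sqrt(5962593379887 + 10104069361*sqrt(642))/100519 ≈ 24.808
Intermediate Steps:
I = sqrt(642) ≈ 25.338
N = -590 (N = -265 - 325 = -590)
t = 11863/100519 (t = -47452*(-1/402076) = 11863/100519 ≈ 0.11802)
Y(Q, f) = sqrt(642) - f
sqrt(Y(-596, N) + t) = sqrt((sqrt(642) - 1*(-590)) + 11863/100519) = sqrt((sqrt(642) + 590) + 11863/100519) = sqrt((590 + sqrt(642)) + 11863/100519) = sqrt(59318073/100519 + sqrt(642))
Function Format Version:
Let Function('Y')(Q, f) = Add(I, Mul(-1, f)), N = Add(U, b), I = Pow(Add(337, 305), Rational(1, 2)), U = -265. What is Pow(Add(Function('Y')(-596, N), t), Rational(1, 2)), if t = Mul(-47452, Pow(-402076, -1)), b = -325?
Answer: Mul(Rational(1, 100519), Pow(Add(5962593379887, Mul(10104069361, Pow(642, Rational(1, 2)))), Rational(1, 2))) ≈ 24.808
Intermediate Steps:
I = Pow(642, Rational(1, 2)) ≈ 25.338
N = -590 (N = Add(-265, -325) = -590)
t = Rational(11863, 100519) (t = Mul(-47452, Rational(-1, 402076)) = Rational(11863, 100519) ≈ 0.11802)
Function('Y')(Q, f) = Add(Pow(642, Rational(1, 2)), Mul(-1, f))
Pow(Add(Function('Y')(-596, N), t), Rational(1, 2)) = Pow(Add(Add(Pow(642, Rational(1, 2)), Mul(-1, -590)), Rational(11863, 100519)), Rational(1, 2)) = Pow(Add(Add(Pow(642, Rational(1, 2)), 590), Rational(11863, 100519)), Rational(1, 2)) = Pow(Add(Add(590, Pow(642, Rational(1, 2))), Rational(11863, 100519)), Rational(1, 2)) = Pow(Add(Rational(59318073, 100519), Pow(642, Rational(1, 2))), Rational(1, 2))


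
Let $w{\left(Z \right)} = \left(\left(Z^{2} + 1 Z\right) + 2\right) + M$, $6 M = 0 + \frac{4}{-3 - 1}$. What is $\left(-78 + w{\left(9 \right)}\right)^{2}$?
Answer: $\frac{6889}{36} \approx 191.36$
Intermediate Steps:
$M = - \frac{1}{6}$ ($M = \frac{0 + \frac{4}{-3 - 1}}{6} = \frac{0 + \frac{4}{-4}}{6} = \frac{0 + 4 \left(- \frac{1}{4}\right)}{6} = \frac{0 - 1}{6} = \frac{1}{6} \left(-1\right) = - \frac{1}{6} \approx -0.16667$)
$w{\left(Z \right)} = \frac{11}{6} + Z + Z^{2}$ ($w{\left(Z \right)} = \left(\left(Z^{2} + 1 Z\right) + 2\right) - \frac{1}{6} = \left(\left(Z^{2} + Z\right) + 2\right) - \frac{1}{6} = \left(\left(Z + Z^{2}\right) + 2\right) - \frac{1}{6} = \left(2 + Z + Z^{2}\right) - \frac{1}{6} = \frac{11}{6} + Z + Z^{2}$)
$\left(-78 + w{\left(9 \right)}\right)^{2} = \left(-78 + \left(\frac{11}{6} + 9 + 9^{2}\right)\right)^{2} = \left(-78 + \left(\frac{11}{6} + 9 + 81\right)\right)^{2} = \left(-78 + \frac{551}{6}\right)^{2} = \left(\frac{83}{6}\right)^{2} = \frac{6889}{36}$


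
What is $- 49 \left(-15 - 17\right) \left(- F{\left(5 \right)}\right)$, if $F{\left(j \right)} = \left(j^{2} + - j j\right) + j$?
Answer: $-7840$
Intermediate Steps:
$F{\left(j \right)} = j$ ($F{\left(j \right)} = \left(j^{2} - j^{2}\right) + j = 0 + j = j$)
$- 49 \left(-15 - 17\right) \left(- F{\left(5 \right)}\right) = - 49 \left(-15 - 17\right) \left(\left(-1\right) 5\right) = - 49 \left(-15 - 17\right) \left(-5\right) = \left(-49\right) \left(-32\right) \left(-5\right) = 1568 \left(-5\right) = -7840$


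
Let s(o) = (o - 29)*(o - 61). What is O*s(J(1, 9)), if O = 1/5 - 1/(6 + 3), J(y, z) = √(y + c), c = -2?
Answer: 7072/45 - 8*I ≈ 157.16 - 8.0*I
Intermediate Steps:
J(y, z) = √(-2 + y) (J(y, z) = √(y - 2) = √(-2 + y))
s(o) = (-61 + o)*(-29 + o) (s(o) = (-29 + o)*(-61 + o) = (-61 + o)*(-29 + o))
O = 4/45 (O = 1*(⅕) - 1/9 = ⅕ - 1*⅑ = ⅕ - ⅑ = 4/45 ≈ 0.088889)
O*s(J(1, 9)) = 4*(1769 + (√(-2 + 1))² - 90*√(-2 + 1))/45 = 4*(1769 + (√(-1))² - 90*I)/45 = 4*(1769 + I² - 90*I)/45 = 4*(1769 - 1 - 90*I)/45 = 4*(1768 - 90*I)/45 = 7072/45 - 8*I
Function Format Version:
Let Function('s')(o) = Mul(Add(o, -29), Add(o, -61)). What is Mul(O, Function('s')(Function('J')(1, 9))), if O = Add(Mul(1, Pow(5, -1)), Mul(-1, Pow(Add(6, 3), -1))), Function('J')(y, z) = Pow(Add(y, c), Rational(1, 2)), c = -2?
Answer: Add(Rational(7072, 45), Mul(-8, I)) ≈ Add(157.16, Mul(-8.0000, I))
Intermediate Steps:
Function('J')(y, z) = Pow(Add(-2, y), Rational(1, 2)) (Function('J')(y, z) = Pow(Add(y, -2), Rational(1, 2)) = Pow(Add(-2, y), Rational(1, 2)))
Function('s')(o) = Mul(Add(-61, o), Add(-29, o)) (Function('s')(o) = Mul(Add(-29, o), Add(-61, o)) = Mul(Add(-61, o), Add(-29, o)))
O = Rational(4, 45) (O = Add(Mul(1, Rational(1, 5)), Mul(-1, Pow(9, -1))) = Add(Rational(1, 5), Mul(-1, Rational(1, 9))) = Add(Rational(1, 5), Rational(-1, 9)) = Rational(4, 45) ≈ 0.088889)
Mul(O, Function('s')(Function('J')(1, 9))) = Mul(Rational(4, 45), Add(1769, Pow(Pow(Add(-2, 1), Rational(1, 2)), 2), Mul(-90, Pow(Add(-2, 1), Rational(1, 2))))) = Mul(Rational(4, 45), Add(1769, Pow(Pow(-1, Rational(1, 2)), 2), Mul(-90, Pow(-1, Rational(1, 2))))) = Mul(Rational(4, 45), Add(1769, Pow(I, 2), Mul(-90, I))) = Mul(Rational(4, 45), Add(1769, -1, Mul(-90, I))) = Mul(Rational(4, 45), Add(1768, Mul(-90, I))) = Add(Rational(7072, 45), Mul(-8, I))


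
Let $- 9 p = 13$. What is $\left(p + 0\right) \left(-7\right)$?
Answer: $\frac{91}{9} \approx 10.111$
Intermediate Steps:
$p = - \frac{13}{9}$ ($p = \left(- \frac{1}{9}\right) 13 = - \frac{13}{9} \approx -1.4444$)
$\left(p + 0\right) \left(-7\right) = \left(- \frac{13}{9} + 0\right) \left(-7\right) = \left(- \frac{13}{9}\right) \left(-7\right) = \frac{91}{9}$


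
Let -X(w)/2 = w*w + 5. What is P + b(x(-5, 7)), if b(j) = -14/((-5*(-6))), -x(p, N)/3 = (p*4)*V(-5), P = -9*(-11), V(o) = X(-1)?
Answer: 1478/15 ≈ 98.533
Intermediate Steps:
X(w) = -10 - 2*w² (X(w) = -2*(w*w + 5) = -2*(w² + 5) = -2*(5 + w²) = -10 - 2*w²)
V(o) = -12 (V(o) = -10 - 2*(-1)² = -10 - 2*1 = -10 - 2 = -12)
P = 99
x(p, N) = 144*p (x(p, N) = -3*p*4*(-12) = -3*4*p*(-12) = -(-144)*p = 144*p)
b(j) = -7/15 (b(j) = -14/30 = -14*1/30 = -7/15)
P + b(x(-5, 7)) = 99 - 7/15 = 1478/15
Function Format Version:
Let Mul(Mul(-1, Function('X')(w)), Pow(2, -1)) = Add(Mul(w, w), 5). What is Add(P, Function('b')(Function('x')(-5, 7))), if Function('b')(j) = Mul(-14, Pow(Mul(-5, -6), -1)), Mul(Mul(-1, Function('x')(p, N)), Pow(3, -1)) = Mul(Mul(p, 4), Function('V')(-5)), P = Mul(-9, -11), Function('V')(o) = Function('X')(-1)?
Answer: Rational(1478, 15) ≈ 98.533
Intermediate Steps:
Function('X')(w) = Add(-10, Mul(-2, Pow(w, 2))) (Function('X')(w) = Mul(-2, Add(Mul(w, w), 5)) = Mul(-2, Add(Pow(w, 2), 5)) = Mul(-2, Add(5, Pow(w, 2))) = Add(-10, Mul(-2, Pow(w, 2))))
Function('V')(o) = -12 (Function('V')(o) = Add(-10, Mul(-2, Pow(-1, 2))) = Add(-10, Mul(-2, 1)) = Add(-10, -2) = -12)
P = 99
Function('x')(p, N) = Mul(144, p) (Function('x')(p, N) = Mul(-3, Mul(Mul(p, 4), -12)) = Mul(-3, Mul(Mul(4, p), -12)) = Mul(-3, Mul(-48, p)) = Mul(144, p))
Function('b')(j) = Rational(-7, 15) (Function('b')(j) = Mul(-14, Pow(30, -1)) = Mul(-14, Rational(1, 30)) = Rational(-7, 15))
Add(P, Function('b')(Function('x')(-5, 7))) = Add(99, Rational(-7, 15)) = Rational(1478, 15)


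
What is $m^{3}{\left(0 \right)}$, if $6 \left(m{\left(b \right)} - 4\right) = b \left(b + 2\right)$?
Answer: $64$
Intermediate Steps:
$m{\left(b \right)} = 4 + \frac{b \left(2 + b\right)}{6}$ ($m{\left(b \right)} = 4 + \frac{b \left(b + 2\right)}{6} = 4 + \frac{b \left(2 + b\right)}{6}$)
$m^{3}{\left(0 \right)} = \left(4 + \frac{1}{3} \cdot 0 + \frac{0^{2}}{6}\right)^{3} = \left(4 + 0 + \frac{1}{6} \cdot 0\right)^{3} = \left(4 + 0 + 0\right)^{3} = 4^{3} = 64$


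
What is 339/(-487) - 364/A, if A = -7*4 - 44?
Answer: 38215/8766 ≈ 4.3595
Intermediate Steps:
A = -72 (A = -28 - 44 = -72)
339/(-487) - 364/A = 339/(-487) - 364/(-72) = 339*(-1/487) - 364*(-1/72) = -339/487 + 91/18 = 38215/8766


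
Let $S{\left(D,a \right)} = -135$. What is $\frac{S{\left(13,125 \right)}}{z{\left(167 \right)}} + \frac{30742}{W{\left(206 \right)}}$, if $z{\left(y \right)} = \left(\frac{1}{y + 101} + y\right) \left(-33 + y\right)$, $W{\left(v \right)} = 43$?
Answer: $\frac{152878676}{213839} \approx 714.92$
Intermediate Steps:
$z{\left(y \right)} = \left(-33 + y\right) \left(y + \frac{1}{101 + y}\right)$ ($z{\left(y \right)} = \left(\frac{1}{101 + y} + y\right) \left(-33 + y\right) = \left(y + \frac{1}{101 + y}\right) \left(-33 + y\right) = \left(-33 + y\right) \left(y + \frac{1}{101 + y}\right)$)
$\frac{S{\left(13,125 \right)}}{z{\left(167 \right)}} + \frac{30742}{W{\left(206 \right)}} = - \frac{135}{\frac{1}{101 + 167} \left(-33 + 167^{3} - 556444 + 68 \cdot 167^{2}\right)} + \frac{30742}{43} = - \frac{135}{\frac{1}{268} \left(-33 + 4657463 - 556444 + 68 \cdot 27889\right)} + 30742 \cdot \frac{1}{43} = - \frac{135}{\frac{1}{268} \left(-33 + 4657463 - 556444 + 1896452\right)} + \frac{30742}{43} = - \frac{135}{\frac{1}{268} \cdot 5997438} + \frac{30742}{43} = - \frac{135}{\frac{44757}{2}} + \frac{30742}{43} = \left(-135\right) \frac{2}{44757} + \frac{30742}{43} = - \frac{30}{4973} + \frac{30742}{43} = \frac{152878676}{213839}$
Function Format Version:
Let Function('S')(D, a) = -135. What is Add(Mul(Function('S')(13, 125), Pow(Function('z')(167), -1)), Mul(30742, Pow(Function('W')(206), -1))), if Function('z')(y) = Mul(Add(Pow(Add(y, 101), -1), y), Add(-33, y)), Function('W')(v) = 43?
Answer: Rational(152878676, 213839) ≈ 714.92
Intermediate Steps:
Function('z')(y) = Mul(Add(-33, y), Add(y, Pow(Add(101, y), -1))) (Function('z')(y) = Mul(Add(Pow(Add(101, y), -1), y), Add(-33, y)) = Mul(Add(y, Pow(Add(101, y), -1)), Add(-33, y)) = Mul(Add(-33, y), Add(y, Pow(Add(101, y), -1))))
Add(Mul(Function('S')(13, 125), Pow(Function('z')(167), -1)), Mul(30742, Pow(Function('W')(206), -1))) = Add(Mul(-135, Pow(Mul(Pow(Add(101, 167), -1), Add(-33, Pow(167, 3), Mul(-3332, 167), Mul(68, Pow(167, 2)))), -1)), Mul(30742, Pow(43, -1))) = Add(Mul(-135, Pow(Mul(Pow(268, -1), Add(-33, 4657463, -556444, Mul(68, 27889))), -1)), Mul(30742, Rational(1, 43))) = Add(Mul(-135, Pow(Mul(Rational(1, 268), Add(-33, 4657463, -556444, 1896452)), -1)), Rational(30742, 43)) = Add(Mul(-135, Pow(Mul(Rational(1, 268), 5997438), -1)), Rational(30742, 43)) = Add(Mul(-135, Pow(Rational(44757, 2), -1)), Rational(30742, 43)) = Add(Mul(-135, Rational(2, 44757)), Rational(30742, 43)) = Add(Rational(-30, 4973), Rational(30742, 43)) = Rational(152878676, 213839)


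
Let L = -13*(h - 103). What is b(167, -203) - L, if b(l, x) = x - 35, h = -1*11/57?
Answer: -90032/57 ≈ -1579.5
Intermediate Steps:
h = -11/57 (h = -11*1/57 = -11/57 ≈ -0.19298)
b(l, x) = -35 + x
L = 76466/57 (L = -13*(-11/57 - 103) = -13*(-5882/57) = 76466/57 ≈ 1341.5)
b(167, -203) - L = (-35 - 203) - 1*76466/57 = -238 - 76466/57 = -90032/57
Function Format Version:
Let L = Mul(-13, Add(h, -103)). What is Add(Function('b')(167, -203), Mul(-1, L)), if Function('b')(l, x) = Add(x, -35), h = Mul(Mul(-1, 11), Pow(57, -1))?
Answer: Rational(-90032, 57) ≈ -1579.5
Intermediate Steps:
h = Rational(-11, 57) (h = Mul(-11, Rational(1, 57)) = Rational(-11, 57) ≈ -0.19298)
Function('b')(l, x) = Add(-35, x)
L = Rational(76466, 57) (L = Mul(-13, Add(Rational(-11, 57), -103)) = Mul(-13, Rational(-5882, 57)) = Rational(76466, 57) ≈ 1341.5)
Add(Function('b')(167, -203), Mul(-1, L)) = Add(Add(-35, -203), Mul(-1, Rational(76466, 57))) = Add(-238, Rational(-76466, 57)) = Rational(-90032, 57)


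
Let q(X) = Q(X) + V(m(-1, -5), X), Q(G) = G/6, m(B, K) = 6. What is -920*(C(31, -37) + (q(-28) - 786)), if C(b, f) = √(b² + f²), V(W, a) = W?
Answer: 2165680/3 - 920*√2330 ≈ 6.7749e+5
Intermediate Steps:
Q(G) = G/6 (Q(G) = G*(⅙) = G/6)
q(X) = 6 + X/6 (q(X) = X/6 + 6 = 6 + X/6)
-920*(C(31, -37) + (q(-28) - 786)) = -920*(√(31² + (-37)²) + ((6 + (⅙)*(-28)) - 786)) = -920*(√(961 + 1369) + ((6 - 14/3) - 786)) = -920*(√2330 + (4/3 - 786)) = -920*(√2330 - 2354/3) = -920*(-2354/3 + √2330) = 2165680/3 - 920*√2330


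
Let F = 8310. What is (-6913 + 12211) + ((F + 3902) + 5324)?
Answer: 22834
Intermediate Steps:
(-6913 + 12211) + ((F + 3902) + 5324) = (-6913 + 12211) + ((8310 + 3902) + 5324) = 5298 + (12212 + 5324) = 5298 + 17536 = 22834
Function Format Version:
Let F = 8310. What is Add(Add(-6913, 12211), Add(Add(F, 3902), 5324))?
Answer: 22834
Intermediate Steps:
Add(Add(-6913, 12211), Add(Add(F, 3902), 5324)) = Add(Add(-6913, 12211), Add(Add(8310, 3902), 5324)) = Add(5298, Add(12212, 5324)) = Add(5298, 17536) = 22834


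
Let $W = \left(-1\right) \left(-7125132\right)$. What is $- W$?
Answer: $-7125132$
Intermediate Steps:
$W = 7125132$
$- W = \left(-1\right) 7125132 = -7125132$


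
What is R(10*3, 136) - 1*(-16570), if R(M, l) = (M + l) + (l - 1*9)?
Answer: 16863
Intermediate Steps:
R(M, l) = -9 + M + 2*l (R(M, l) = (M + l) + (l - 9) = (M + l) + (-9 + l) = -9 + M + 2*l)
R(10*3, 136) - 1*(-16570) = (-9 + 10*3 + 2*136) - 1*(-16570) = (-9 + 30 + 272) + 16570 = 293 + 16570 = 16863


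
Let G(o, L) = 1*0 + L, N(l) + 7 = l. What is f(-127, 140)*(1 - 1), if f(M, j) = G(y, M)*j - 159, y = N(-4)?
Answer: 0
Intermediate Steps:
N(l) = -7 + l
y = -11 (y = -7 - 4 = -11)
G(o, L) = L (G(o, L) = 0 + L = L)
f(M, j) = -159 + M*j (f(M, j) = M*j - 159 = -159 + M*j)
f(-127, 140)*(1 - 1) = (-159 - 127*140)*(1 - 1) = (-159 - 17780)*0 = -17939*0 = 0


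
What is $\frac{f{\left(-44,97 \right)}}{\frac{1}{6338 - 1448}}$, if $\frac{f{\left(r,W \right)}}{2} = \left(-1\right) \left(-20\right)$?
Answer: $195600$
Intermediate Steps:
$f{\left(r,W \right)} = 40$ ($f{\left(r,W \right)} = 2 \left(\left(-1\right) \left(-20\right)\right) = 2 \cdot 20 = 40$)
$\frac{f{\left(-44,97 \right)}}{\frac{1}{6338 - 1448}} = \frac{40}{\frac{1}{6338 - 1448}} = \frac{40}{\frac{1}{4890}} = 40 \frac{1}{\frac{1}{4890}} = 40 \cdot 4890 = 195600$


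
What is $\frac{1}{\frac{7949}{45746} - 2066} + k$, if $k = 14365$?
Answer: $\frac{1357539672009}{94503287} \approx 14365.0$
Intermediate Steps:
$\frac{1}{\frac{7949}{45746} - 2066} + k = \frac{1}{\frac{7949}{45746} - 2066} + 14365 = \frac{1}{- \frac{94503287}{45746}} + 14365 = - \frac{45746}{94503287} + 14365 = \frac{1357539672009}{94503287}$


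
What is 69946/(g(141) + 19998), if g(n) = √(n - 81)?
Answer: 116565009/33326662 - 34973*√15/99979986 ≈ 3.4963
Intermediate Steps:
g(n) = √(-81 + n)
69946/(g(141) + 19998) = 69946/(√(-81 + 141) + 19998) = 69946/(√60 + 19998) = 69946/(2*√15 + 19998) = 69946/(19998 + 2*√15)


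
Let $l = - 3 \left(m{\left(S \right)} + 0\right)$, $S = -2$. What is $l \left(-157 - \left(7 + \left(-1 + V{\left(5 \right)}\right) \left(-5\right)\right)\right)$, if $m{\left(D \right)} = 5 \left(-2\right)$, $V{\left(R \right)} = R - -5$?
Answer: $-3570$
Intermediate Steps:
$V{\left(R \right)} = 5 + R$ ($V{\left(R \right)} = R + 5 = 5 + R$)
$m{\left(D \right)} = -10$
$l = 30$ ($l = - 3 \left(-10 + 0\right) = \left(-3\right) \left(-10\right) = 30$)
$l \left(-157 - \left(7 + \left(-1 + V{\left(5 \right)}\right) \left(-5\right)\right)\right) = 30 \left(-157 - \left(7 + \left(-1 + \left(5 + 5\right)\right) \left(-5\right)\right)\right) = 30 \left(-157 - \left(7 + \left(-1 + 10\right) \left(-5\right)\right)\right) = 30 \left(-157 - \left(7 + 9 \left(-5\right)\right)\right) = 30 \left(-157 - -38\right) = 30 \left(-157 + \left(-7 + 45\right)\right) = 30 \left(-157 + 38\right) = 30 \left(-119\right) = -3570$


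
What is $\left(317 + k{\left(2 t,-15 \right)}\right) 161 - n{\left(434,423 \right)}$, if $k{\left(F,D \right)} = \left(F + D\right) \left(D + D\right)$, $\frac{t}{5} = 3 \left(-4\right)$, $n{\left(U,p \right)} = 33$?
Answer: $703054$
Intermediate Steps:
$t = -60$ ($t = 5 \cdot 3 \left(-4\right) = 5 \left(-12\right) = -60$)
$k{\left(F,D \right)} = 2 D \left(D + F\right)$ ($k{\left(F,D \right)} = \left(D + F\right) 2 D = 2 D \left(D + F\right)$)
$\left(317 + k{\left(2 t,-15 \right)}\right) 161 - n{\left(434,423 \right)} = \left(317 + 2 \left(-15\right) \left(-15 + 2 \left(-60\right)\right)\right) 161 - 33 = \left(317 + 2 \left(-15\right) \left(-15 - 120\right)\right) 161 - 33 = \left(317 + 2 \left(-15\right) \left(-135\right)\right) 161 - 33 = \left(317 + 4050\right) 161 - 33 = 4367 \cdot 161 - 33 = 703087 - 33 = 703054$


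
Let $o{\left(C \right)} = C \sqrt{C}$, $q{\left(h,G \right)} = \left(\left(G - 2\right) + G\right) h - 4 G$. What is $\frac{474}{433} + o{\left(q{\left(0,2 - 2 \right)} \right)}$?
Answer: $\frac{474}{433} \approx 1.0947$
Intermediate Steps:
$q{\left(h,G \right)} = - 4 G + h \left(-2 + 2 G\right)$ ($q{\left(h,G \right)} = \left(\left(-2 + G\right) + G\right) h - 4 G = \left(-2 + 2 G\right) h - 4 G = h \left(-2 + 2 G\right) - 4 G = - 4 G + h \left(-2 + 2 G\right)$)
$o{\left(C \right)} = C^{\frac{3}{2}}$
$\frac{474}{433} + o{\left(q{\left(0,2 - 2 \right)} \right)} = \frac{474}{433} + \left(- 4 \left(2 - 2\right) - 0 + 2 \left(2 - 2\right) 0\right)^{\frac{3}{2}} = 474 \cdot \frac{1}{433} + \left(- 4 \left(2 - 2\right) + 0 + 2 \left(2 - 2\right) 0\right)^{\frac{3}{2}} = \frac{474}{433} + \left(\left(-4\right) 0 + 0 + 2 \cdot 0 \cdot 0\right)^{\frac{3}{2}} = \frac{474}{433} + \left(0 + 0 + 0\right)^{\frac{3}{2}} = \frac{474}{433} + 0^{\frac{3}{2}} = \frac{474}{433} + 0 = \frac{474}{433}$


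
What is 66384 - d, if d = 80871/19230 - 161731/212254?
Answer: 22578485672598/340137035 ≈ 66381.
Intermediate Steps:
d = 1171258842/340137035 (d = 80871*(1/19230) - 161731*1/212254 = 26957/6410 - 161731/212254 = 1171258842/340137035 ≈ 3.4435)
66384 - d = 66384 - 1*1171258842/340137035 = 66384 - 1171258842/340137035 = 22578485672598/340137035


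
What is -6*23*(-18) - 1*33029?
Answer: -30545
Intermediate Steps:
-6*23*(-18) - 1*33029 = -138*(-18) - 33029 = 2484 - 33029 = -30545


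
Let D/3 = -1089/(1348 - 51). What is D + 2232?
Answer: 2891637/1297 ≈ 2229.5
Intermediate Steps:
D = -3267/1297 (D = 3*(-1089/(1348 - 51)) = 3*(-1089/1297) = -3267/1297 ≈ -2.5189)
D + 2232 = -3267/1297 + 2232 = 2891637/1297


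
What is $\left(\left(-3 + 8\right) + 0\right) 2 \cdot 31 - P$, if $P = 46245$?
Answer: $-45935$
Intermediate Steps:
$\left(\left(-3 + 8\right) + 0\right) 2 \cdot 31 - P = \left(\left(-3 + 8\right) + 0\right) 2 \cdot 31 - 46245 = \left(5 + 0\right) 2 \cdot 31 - 46245 = 5 \cdot 2 \cdot 31 - 46245 = 10 \cdot 31 - 46245 = 310 - 46245 = -45935$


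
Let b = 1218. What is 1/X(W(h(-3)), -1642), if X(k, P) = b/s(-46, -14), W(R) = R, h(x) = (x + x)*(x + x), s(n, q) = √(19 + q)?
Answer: √5/1218 ≈ 0.0018359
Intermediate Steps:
h(x) = 4*x² (h(x) = (2*x)*(2*x) = 4*x²)
X(k, P) = 1218*√5/5 (X(k, P) = 1218/(√(19 - 14)) = 1218/(√5) = 1218*(√5/5) = 1218*√5/5)
1/X(W(h(-3)), -1642) = 1/(1218*√5/5) = √5/1218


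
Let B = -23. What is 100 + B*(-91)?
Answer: 2193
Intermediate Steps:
100 + B*(-91) = 100 - 23*(-91) = 100 + 2093 = 2193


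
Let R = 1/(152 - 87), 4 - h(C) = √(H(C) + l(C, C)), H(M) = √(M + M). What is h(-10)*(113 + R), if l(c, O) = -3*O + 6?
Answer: 29384/65 - 7346*√(36 + 2*I*√5)/65 ≈ -227.33 - 42.038*I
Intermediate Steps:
l(c, O) = 6 - 3*O
H(M) = √2*√M (H(M) = √(2*M) = √2*√M)
h(C) = 4 - √(6 - 3*C + √2*√C) (h(C) = 4 - √(√2*√C + (6 - 3*C)) = 4 - √(6 - 3*C + √2*√C))
R = 1/65 ≈ 0.015385
h(-10)*(113 + R) = (4 - √(6 - 3*(-10) + √2*√(-10)))*(113 + 1/65) = (4 - √(6 + 30 + √2*(I*√10)))*(7346/65) = (4 - √(6 + 30 + 2*I*√5))*(7346/65) = (4 - √(36 + 2*I*√5))*(7346/65) = 29384/65 - 7346*√(36 + 2*I*√5)/65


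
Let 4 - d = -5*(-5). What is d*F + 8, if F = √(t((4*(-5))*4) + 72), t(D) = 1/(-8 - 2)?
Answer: 8 - 21*√7190/10 ≈ -170.07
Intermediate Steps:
t(D) = -⅒ (t(D) = 1/(-10) = -⅒)
d = -21 (d = 4 - (-5)*(-5) = 4 - 1*25 = 4 - 25 = -21)
F = √7190/10 (F = √(-⅒ + 72) = √(719/10) = √7190/10 ≈ 8.4794)
d*F + 8 = -21*√7190/10 + 8 = 8 - 21*√7190/10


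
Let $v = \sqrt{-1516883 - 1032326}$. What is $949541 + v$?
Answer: $949541 + i \sqrt{2549209} \approx 9.4954 \cdot 10^{5} + 1596.6 i$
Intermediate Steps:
$v = i \sqrt{2549209}$ ($v = \sqrt{-2549209} = i \sqrt{2549209} \approx 1596.6 i$)
$949541 + v = 949541 + i \sqrt{2549209}$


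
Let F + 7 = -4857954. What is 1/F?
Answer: -1/4857961 ≈ -2.0585e-7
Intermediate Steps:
F = -4857961 (F = -7 - 4857954 = -4857961)
1/F = 1/(-4857961) = -1/4857961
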